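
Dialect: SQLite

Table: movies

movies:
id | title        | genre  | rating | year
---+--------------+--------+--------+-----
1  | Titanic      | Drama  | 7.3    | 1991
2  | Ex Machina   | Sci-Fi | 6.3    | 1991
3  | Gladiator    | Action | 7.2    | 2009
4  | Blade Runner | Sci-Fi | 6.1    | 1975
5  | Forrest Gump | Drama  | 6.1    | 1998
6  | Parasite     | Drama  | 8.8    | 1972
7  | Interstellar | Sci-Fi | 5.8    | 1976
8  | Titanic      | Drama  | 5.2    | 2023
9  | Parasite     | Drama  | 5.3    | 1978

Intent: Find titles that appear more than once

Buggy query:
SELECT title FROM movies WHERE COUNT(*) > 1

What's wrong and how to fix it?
Bug: COUNT(*) is an aggregate and cannot be used in WHERE

Fix: Group first, then use HAVING for the count condition

Corrected query:
SELECT title FROM movies GROUP BY title HAVING COUNT(*) > 1

Result:
title   
--------
Parasite
Titanic 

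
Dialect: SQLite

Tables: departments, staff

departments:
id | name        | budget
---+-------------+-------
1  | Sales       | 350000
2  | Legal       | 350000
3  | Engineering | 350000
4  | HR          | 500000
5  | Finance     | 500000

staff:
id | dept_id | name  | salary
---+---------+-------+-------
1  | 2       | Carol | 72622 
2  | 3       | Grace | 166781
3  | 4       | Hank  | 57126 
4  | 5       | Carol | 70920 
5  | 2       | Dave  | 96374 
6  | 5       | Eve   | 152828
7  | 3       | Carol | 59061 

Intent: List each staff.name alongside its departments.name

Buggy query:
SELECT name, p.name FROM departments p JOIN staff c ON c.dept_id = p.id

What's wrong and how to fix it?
Bug: Both tables have a 'name' column; the unqualified reference is ambiguous

Fix: Prefix ambiguous columns with the table alias

Corrected query:
SELECT c.name, p.name FROM departments p JOIN staff c ON c.dept_id = p.id

Result:
name  | name       
------+------------
Carol | Legal      
Grace | Engineering
Hank  | HR         
Carol | Finance    
Dave  | Legal      
Eve   | Finance    
Carol | Engineering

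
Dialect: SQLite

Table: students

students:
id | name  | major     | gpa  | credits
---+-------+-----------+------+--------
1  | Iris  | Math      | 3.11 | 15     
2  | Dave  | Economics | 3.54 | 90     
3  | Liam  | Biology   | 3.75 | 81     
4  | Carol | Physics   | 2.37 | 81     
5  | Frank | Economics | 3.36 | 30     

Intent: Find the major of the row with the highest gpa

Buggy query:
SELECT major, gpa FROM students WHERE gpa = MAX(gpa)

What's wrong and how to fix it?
Bug: WHERE is evaluated per row; an aggregate over the whole table isn't defined there

Fix: Use a subquery: WHERE gpa = (SELECT MAX(gpa) FROM students)

Corrected query:
SELECT major, gpa FROM students WHERE gpa = (SELECT MAX(gpa) FROM students)

Result:
major   | gpa 
--------+-----
Biology | 3.75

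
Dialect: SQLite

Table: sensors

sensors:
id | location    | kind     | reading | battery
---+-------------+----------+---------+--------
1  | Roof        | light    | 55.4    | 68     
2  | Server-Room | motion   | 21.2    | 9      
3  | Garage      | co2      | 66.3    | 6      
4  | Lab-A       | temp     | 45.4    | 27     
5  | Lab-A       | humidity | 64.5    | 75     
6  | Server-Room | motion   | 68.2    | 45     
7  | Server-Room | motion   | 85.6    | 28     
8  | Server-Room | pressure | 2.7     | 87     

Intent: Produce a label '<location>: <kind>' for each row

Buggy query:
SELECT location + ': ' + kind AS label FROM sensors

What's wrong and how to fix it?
Bug: '+' is numeric addition; on text columns SQLite converts them to 0 instead of concatenating

Fix: Use the || operator for string concatenation

Corrected query:
SELECT location || ': ' || kind AS label FROM sensors

Result:
label                
---------------------
Roof: light          
Server-Room: motion  
Garage: co2          
Lab-A: temp          
Lab-A: humidity      
Server-Room: motion  
Server-Room: motion  
Server-Room: pressure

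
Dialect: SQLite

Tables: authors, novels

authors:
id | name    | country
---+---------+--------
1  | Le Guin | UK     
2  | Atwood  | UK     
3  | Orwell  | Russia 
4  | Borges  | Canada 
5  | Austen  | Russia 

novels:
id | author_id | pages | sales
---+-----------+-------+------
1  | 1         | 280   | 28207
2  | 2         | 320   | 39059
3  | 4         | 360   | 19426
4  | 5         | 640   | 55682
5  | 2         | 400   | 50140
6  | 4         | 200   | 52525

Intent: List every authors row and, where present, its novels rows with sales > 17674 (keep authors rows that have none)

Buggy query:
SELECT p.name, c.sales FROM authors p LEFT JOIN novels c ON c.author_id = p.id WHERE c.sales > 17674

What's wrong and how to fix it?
Bug: A WHERE condition on the right-hand table after LEFT JOIN drops unmatched parents

Fix: Move the right-table condition into the ON clause so unmatched parents are kept

Corrected query:
SELECT p.name, c.sales FROM authors p LEFT JOIN novels c ON c.author_id = p.id AND c.sales > 17674

Result:
name    | sales
--------+------
Le Guin | 28207
Atwood  | 39059
Atwood  | 50140
Orwell  | NULL 
Borges  | 19426
Borges  | 52525
Austen  | 55682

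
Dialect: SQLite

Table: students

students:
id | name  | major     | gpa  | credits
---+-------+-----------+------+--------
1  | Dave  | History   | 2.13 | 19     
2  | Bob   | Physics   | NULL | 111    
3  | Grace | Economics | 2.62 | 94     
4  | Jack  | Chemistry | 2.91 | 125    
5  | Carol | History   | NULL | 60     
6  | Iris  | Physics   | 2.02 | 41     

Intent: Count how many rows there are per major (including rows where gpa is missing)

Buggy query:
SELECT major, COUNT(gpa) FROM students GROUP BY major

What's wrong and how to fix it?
Bug: COUNT(gpa) skips NULLs, so groups with missing gpa are undercounted

Fix: Replace COUNT(gpa) with COUNT(*)

Corrected query:
SELECT major, COUNT(*) FROM students GROUP BY major

Result:
major     | COUNT(*)
----------+---------
Chemistry | 1       
Economics | 1       
History   | 2       
Physics   | 2       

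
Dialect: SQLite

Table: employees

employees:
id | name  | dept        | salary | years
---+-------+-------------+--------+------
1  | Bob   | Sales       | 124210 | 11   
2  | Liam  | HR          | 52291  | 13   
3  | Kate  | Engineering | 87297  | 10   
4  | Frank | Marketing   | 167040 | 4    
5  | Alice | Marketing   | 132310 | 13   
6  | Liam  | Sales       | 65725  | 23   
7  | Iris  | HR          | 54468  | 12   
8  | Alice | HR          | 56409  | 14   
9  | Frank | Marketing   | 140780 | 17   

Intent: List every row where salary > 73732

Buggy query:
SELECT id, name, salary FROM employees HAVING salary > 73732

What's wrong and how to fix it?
Bug: HAVING filters the output of aggregation, but this query has no GROUP BY and no aggregate functions, so SQLite rejects it (HAVING clause on a non-aggregate query); the condition here is per row

Fix: Use WHERE for row-level filtering

Corrected query:
SELECT id, name, salary FROM employees WHERE salary > 73732

Result:
id | name  | salary
---+-------+-------
1  | Bob   | 124210
3  | Kate  | 87297 
4  | Frank | 167040
5  | Alice | 132310
9  | Frank | 140780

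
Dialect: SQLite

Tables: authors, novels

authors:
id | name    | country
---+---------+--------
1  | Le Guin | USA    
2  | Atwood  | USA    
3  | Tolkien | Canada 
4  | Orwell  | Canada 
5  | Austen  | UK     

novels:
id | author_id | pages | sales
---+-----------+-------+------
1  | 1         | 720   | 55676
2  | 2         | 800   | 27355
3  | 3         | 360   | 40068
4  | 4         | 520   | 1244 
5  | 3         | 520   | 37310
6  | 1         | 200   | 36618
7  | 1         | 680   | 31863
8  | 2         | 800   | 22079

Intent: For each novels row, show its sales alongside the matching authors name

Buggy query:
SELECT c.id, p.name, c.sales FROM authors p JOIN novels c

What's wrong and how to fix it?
Bug: JOIN with no ON clause produces a cartesian product; every novels row pairs with every authors row

Fix: Specify the join condition linking the foreign key to the parent id

Corrected query:
SELECT c.id, p.name, c.sales FROM authors p JOIN novels c ON c.author_id = p.id

Result:
id | name    | sales
---+---------+------
1  | Le Guin | 55676
2  | Atwood  | 27355
3  | Tolkien | 40068
4  | Orwell  | 1244 
5  | Tolkien | 37310
6  | Le Guin | 36618
7  | Le Guin | 31863
8  | Atwood  | 22079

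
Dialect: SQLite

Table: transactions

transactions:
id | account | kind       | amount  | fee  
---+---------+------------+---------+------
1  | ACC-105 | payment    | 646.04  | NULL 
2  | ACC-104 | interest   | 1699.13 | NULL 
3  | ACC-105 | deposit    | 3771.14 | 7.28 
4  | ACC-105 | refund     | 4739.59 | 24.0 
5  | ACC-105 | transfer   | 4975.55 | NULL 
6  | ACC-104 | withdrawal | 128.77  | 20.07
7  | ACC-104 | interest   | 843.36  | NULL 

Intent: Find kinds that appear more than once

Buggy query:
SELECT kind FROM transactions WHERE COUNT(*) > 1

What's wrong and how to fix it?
Bug: COUNT(*) is an aggregate and cannot be used in WHERE

Fix: GROUP BY kind, then filter groups with HAVING COUNT(*) > 1

Corrected query:
SELECT kind FROM transactions GROUP BY kind HAVING COUNT(*) > 1

Result:
kind    
--------
interest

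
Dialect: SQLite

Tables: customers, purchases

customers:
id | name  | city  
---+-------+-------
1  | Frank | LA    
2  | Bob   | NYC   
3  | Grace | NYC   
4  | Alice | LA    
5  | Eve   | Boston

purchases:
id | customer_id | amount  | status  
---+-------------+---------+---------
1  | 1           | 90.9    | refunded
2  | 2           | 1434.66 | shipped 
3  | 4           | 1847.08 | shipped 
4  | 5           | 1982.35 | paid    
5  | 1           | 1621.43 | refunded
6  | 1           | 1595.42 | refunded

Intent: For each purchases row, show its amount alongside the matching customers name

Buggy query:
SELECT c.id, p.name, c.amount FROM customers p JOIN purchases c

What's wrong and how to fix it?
Bug: Missing join condition: each purchases row is matched to all customers rows instead of just its own

Fix: Specify the join condition linking the foreign key to the parent id

Corrected query:
SELECT c.id, p.name, c.amount FROM customers p JOIN purchases c ON c.customer_id = p.id

Result:
id | name  | amount 
---+-------+--------
1  | Frank | 90.9   
2  | Bob   | 1434.66
3  | Alice | 1847.08
4  | Eve   | 1982.35
5  | Frank | 1621.43
6  | Frank | 1595.42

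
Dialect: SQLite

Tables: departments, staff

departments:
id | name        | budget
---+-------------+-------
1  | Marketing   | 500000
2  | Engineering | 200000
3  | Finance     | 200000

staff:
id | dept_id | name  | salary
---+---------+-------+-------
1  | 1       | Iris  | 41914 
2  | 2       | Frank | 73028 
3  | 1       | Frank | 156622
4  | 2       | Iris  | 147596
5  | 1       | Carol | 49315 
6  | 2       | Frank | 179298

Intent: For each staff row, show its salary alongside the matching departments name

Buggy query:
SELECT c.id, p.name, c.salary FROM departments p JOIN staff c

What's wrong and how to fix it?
Bug: JOIN with no ON clause produces a cartesian product; every staff row pairs with every departments row

Fix: Specify the join condition linking the foreign key to the parent id

Corrected query:
SELECT c.id, p.name, c.salary FROM departments p JOIN staff c ON c.dept_id = p.id

Result:
id | name        | salary
---+-------------+-------
1  | Marketing   | 41914 
2  | Engineering | 73028 
3  | Marketing   | 156622
4  | Engineering | 147596
5  | Marketing   | 49315 
6  | Engineering | 179298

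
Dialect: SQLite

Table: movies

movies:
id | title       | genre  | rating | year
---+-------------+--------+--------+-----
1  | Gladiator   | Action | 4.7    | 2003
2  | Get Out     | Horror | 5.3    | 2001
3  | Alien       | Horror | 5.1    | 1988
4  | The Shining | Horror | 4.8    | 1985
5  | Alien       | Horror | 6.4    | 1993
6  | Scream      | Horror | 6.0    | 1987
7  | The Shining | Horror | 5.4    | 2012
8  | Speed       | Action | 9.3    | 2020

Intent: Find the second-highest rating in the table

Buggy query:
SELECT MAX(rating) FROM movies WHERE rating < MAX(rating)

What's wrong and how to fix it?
Bug: The inner MAX is an aggregate inside WHERE, which is not allowed

Fix: Put the inner MAX in a scalar subquery

Corrected query:
SELECT MAX(rating) FROM movies WHERE rating < (SELECT MAX(rating) FROM movies)

Result:
MAX(rating)
-----------
6.4        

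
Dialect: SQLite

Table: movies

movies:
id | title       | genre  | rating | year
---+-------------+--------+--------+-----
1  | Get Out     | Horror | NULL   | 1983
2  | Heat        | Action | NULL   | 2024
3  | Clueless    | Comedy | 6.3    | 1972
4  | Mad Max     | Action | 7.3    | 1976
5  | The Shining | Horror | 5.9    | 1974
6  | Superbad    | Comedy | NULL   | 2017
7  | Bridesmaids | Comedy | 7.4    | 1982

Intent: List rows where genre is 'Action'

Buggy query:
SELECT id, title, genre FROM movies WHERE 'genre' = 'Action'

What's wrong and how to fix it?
Bug: 'genre' in single quotes is a string literal, not the column; the comparison is literal-vs-literal and never true

Fix: Reference the column as genre without single quotes

Corrected query:
SELECT id, title, genre FROM movies WHERE genre = 'Action'

Result:
id | title   | genre 
---+---------+-------
2  | Heat    | Action
4  | Mad Max | Action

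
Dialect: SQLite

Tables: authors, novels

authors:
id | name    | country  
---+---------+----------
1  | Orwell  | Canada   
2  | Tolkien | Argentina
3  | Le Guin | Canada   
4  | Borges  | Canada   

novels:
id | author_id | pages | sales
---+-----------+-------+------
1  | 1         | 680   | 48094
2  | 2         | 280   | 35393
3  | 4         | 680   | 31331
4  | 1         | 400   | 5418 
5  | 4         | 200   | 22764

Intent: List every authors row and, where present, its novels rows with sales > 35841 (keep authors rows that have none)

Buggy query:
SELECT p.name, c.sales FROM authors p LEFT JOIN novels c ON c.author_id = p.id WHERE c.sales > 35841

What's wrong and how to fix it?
Bug: A WHERE condition on the right-hand table after LEFT JOIN drops unmatched parents

Fix: Move the right-table condition into the ON clause so unmatched parents are kept

Corrected query:
SELECT p.name, c.sales FROM authors p LEFT JOIN novels c ON c.author_id = p.id AND c.sales > 35841

Result:
name    | sales
--------+------
Orwell  | 48094
Tolkien | NULL 
Le Guin | NULL 
Borges  | NULL 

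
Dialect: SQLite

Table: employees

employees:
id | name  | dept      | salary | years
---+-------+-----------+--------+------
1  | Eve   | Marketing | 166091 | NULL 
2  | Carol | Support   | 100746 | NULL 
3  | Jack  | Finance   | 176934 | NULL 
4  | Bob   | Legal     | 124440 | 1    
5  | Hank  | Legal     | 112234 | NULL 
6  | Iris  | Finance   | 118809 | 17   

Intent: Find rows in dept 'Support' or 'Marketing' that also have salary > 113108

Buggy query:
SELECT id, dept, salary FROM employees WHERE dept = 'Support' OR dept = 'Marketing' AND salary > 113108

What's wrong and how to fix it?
Bug: Without parentheses, AND is evaluated before OR, so the salary filter only applies to the 'Marketing' branch

Fix: Group the OR with parentheses (or use IN), then AND the threshold

Corrected query:
SELECT id, dept, salary FROM employees WHERE (dept = 'Support' OR dept = 'Marketing') AND salary > 113108

Result:
id | dept      | salary
---+-----------+-------
1  | Marketing | 166091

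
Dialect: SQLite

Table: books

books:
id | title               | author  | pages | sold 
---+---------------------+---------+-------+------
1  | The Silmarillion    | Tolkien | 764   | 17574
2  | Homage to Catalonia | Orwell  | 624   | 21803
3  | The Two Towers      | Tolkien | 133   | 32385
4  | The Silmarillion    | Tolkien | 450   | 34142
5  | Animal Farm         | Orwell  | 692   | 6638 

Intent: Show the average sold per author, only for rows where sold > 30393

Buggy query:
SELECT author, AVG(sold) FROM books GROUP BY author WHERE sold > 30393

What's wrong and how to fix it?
Bug: Row-level WHERE must come before GROUP BY in the clause order

Fix: Move the WHERE clause before GROUP BY

Corrected query:
SELECT author, AVG(sold) FROM books WHERE sold > 30393 GROUP BY author

Result:
author  | AVG(sold)
--------+----------
Tolkien | 33263.5  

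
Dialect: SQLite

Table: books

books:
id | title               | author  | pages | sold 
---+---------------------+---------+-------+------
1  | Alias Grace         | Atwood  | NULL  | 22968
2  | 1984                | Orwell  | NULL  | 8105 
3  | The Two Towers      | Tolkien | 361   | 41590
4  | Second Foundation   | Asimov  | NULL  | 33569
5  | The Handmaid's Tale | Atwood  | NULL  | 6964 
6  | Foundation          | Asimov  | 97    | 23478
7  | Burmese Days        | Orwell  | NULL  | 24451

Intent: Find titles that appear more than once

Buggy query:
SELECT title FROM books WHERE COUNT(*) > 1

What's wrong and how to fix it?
Bug: WHERE can't reference COUNT(*); aggregates are computed after WHERE

Fix: Group first, then use HAVING for the count condition

Corrected query:
SELECT title FROM books GROUP BY title HAVING COUNT(*) > 1

Result:
(no rows)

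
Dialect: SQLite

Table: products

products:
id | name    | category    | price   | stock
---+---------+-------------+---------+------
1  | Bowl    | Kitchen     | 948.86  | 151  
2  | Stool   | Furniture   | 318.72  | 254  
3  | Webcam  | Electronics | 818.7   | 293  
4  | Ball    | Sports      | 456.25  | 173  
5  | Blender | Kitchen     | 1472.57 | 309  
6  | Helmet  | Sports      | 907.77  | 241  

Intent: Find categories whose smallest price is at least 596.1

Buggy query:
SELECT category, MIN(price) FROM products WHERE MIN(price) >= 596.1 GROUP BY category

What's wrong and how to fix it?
Bug: MIN() in WHERE is a misuse of aggregate

Fix: Use HAVING for the per-group MIN condition

Corrected query:
SELECT category, MIN(price) FROM products GROUP BY category HAVING MIN(price) >= 596.1

Result:
category    | MIN(price)
------------+-----------
Electronics | 818.7     
Kitchen     | 948.86    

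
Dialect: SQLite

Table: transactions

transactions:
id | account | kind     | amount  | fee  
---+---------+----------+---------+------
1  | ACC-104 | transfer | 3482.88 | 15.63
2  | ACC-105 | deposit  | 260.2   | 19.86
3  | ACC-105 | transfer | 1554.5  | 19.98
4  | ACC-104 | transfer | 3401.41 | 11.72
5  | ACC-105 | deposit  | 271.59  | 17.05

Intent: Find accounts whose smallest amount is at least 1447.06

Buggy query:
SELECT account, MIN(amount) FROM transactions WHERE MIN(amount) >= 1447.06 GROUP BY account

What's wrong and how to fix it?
Bug: MIN() in WHERE is a misuse of aggregate

Fix: Use HAVING for the per-group MIN condition

Corrected query:
SELECT account, MIN(amount) FROM transactions GROUP BY account HAVING MIN(amount) >= 1447.06

Result:
account | MIN(amount)
--------+------------
ACC-104 | 3401.41    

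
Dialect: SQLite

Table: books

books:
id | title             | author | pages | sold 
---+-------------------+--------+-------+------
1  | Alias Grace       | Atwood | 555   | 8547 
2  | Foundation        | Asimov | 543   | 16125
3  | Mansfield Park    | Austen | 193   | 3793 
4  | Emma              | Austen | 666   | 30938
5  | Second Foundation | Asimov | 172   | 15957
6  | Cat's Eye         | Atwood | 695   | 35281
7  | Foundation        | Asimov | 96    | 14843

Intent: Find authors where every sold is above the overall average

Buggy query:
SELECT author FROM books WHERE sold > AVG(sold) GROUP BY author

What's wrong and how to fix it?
Bug: WHERE evaluates per row before aggregation, so AVG() is unavailable

Fix: Use a subquery for AVG and a HAVING MIN(...) filter so the condition holds for every row in the group

Corrected query:
SELECT author FROM books GROUP BY author HAVING MIN(sold) > (SELECT AVG(sold) FROM books)

Result:
(no rows)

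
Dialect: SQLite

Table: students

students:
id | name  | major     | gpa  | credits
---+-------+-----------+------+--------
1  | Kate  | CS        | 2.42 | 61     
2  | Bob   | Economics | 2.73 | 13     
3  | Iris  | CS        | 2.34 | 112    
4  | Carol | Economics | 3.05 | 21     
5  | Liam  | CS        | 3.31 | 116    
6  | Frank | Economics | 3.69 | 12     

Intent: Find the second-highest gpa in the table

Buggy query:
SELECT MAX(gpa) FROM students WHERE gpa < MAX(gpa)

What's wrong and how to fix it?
Bug: The inner MAX is an aggregate inside WHERE, which is not allowed

Fix: Put the inner MAX in a scalar subquery

Corrected query:
SELECT MAX(gpa) FROM students WHERE gpa < (SELECT MAX(gpa) FROM students)

Result:
MAX(gpa)
--------
3.31    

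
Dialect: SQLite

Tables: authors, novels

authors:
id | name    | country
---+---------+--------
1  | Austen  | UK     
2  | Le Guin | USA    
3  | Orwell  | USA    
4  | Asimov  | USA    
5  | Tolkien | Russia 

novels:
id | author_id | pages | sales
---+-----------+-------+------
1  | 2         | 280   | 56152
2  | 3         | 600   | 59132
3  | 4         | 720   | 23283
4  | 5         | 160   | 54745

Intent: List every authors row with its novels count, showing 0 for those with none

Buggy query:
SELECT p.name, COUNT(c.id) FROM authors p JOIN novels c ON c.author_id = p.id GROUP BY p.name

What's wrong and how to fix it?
Bug: INNER JOIN drops authors rows that have no matching novels rows

Fix: Use LEFT JOIN so parents without children still appear (COUNT(c.id) gives 0)

Corrected query:
SELECT p.name, COUNT(c.id) FROM authors p LEFT JOIN novels c ON c.author_id = p.id GROUP BY p.name

Result:
name    | COUNT(c.id)
--------+------------
Asimov  | 1          
Austen  | 0          
Le Guin | 1          
Orwell  | 1          
Tolkien | 1          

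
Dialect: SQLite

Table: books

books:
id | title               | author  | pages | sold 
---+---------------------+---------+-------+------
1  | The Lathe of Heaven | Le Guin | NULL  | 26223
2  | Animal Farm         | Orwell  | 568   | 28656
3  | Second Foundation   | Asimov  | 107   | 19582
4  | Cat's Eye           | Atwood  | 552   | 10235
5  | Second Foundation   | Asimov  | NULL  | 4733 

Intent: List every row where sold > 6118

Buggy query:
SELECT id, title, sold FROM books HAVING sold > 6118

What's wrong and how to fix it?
Bug: HAVING filters the output of aggregation, but this query has no GROUP BY and no aggregate functions, so SQLite rejects it (HAVING clause on a non-aggregate query); the condition here is per row

Fix: Replace HAVING with WHERE since the condition applies to individual rows

Corrected query:
SELECT id, title, sold FROM books WHERE sold > 6118

Result:
id | title               | sold 
---+---------------------+------
1  | The Lathe of Heaven | 26223
2  | Animal Farm         | 28656
3  | Second Foundation   | 19582
4  | Cat's Eye           | 10235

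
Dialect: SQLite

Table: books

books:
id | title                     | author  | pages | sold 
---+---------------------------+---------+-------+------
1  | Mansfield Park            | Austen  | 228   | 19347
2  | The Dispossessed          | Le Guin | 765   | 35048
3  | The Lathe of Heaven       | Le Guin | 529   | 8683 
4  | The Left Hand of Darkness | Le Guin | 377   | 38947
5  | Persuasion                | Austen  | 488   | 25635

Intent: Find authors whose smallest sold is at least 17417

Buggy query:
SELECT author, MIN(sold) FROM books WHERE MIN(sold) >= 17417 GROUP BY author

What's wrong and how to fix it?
Bug: Aggregates like MIN are computed per group after WHERE runs

Fix: Use HAVING for the per-group MIN condition

Corrected query:
SELECT author, MIN(sold) FROM books GROUP BY author HAVING MIN(sold) >= 17417

Result:
author | MIN(sold)
-------+----------
Austen | 19347    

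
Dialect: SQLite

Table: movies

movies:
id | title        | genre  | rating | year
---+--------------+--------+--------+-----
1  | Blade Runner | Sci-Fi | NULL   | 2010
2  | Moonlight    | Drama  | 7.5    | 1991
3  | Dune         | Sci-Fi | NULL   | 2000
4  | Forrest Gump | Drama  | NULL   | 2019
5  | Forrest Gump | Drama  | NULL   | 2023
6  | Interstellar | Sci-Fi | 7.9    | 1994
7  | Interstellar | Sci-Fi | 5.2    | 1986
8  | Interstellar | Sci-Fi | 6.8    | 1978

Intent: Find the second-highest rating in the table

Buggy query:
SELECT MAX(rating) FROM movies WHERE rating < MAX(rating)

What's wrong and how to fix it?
Bug: MAX(rating) on the right of the comparison is an aggregate-in-WHERE error

Fix: Put the inner MAX in a scalar subquery

Corrected query:
SELECT MAX(rating) FROM movies WHERE rating < (SELECT MAX(rating) FROM movies)

Result:
MAX(rating)
-----------
7.5        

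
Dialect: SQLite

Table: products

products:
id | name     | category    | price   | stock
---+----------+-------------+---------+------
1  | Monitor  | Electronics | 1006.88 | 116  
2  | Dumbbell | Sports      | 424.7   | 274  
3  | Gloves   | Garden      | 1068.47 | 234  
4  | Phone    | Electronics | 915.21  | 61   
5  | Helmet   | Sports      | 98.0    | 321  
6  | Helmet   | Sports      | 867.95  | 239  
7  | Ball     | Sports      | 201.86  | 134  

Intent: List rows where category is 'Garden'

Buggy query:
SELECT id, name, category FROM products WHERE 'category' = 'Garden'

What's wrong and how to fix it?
Bug: 'category' in single quotes is a string literal, not the column; the comparison is literal-vs-literal and never true

Fix: Reference the column as category without single quotes

Corrected query:
SELECT id, name, category FROM products WHERE category = 'Garden'

Result:
id | name   | category
---+--------+---------
3  | Gloves | Garden  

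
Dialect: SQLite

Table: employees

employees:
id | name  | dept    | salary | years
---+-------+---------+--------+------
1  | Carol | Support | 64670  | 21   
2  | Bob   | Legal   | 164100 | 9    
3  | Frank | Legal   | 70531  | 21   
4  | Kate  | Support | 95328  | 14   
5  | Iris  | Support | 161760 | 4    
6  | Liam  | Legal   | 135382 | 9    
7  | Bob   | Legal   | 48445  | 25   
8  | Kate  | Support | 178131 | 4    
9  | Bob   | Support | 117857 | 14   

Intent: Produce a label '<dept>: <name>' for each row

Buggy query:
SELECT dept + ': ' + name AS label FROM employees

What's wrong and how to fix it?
Bug: '+' is numeric addition; on text columns SQLite converts them to 0 instead of concatenating

Fix: Use the || operator for string concatenation

Corrected query:
SELECT dept || ': ' || name AS label FROM employees

Result:
label         
--------------
Support: Carol
Legal: Bob    
Legal: Frank  
Support: Kate 
Support: Iris 
Legal: Liam   
Legal: Bob    
Support: Kate 
Support: Bob  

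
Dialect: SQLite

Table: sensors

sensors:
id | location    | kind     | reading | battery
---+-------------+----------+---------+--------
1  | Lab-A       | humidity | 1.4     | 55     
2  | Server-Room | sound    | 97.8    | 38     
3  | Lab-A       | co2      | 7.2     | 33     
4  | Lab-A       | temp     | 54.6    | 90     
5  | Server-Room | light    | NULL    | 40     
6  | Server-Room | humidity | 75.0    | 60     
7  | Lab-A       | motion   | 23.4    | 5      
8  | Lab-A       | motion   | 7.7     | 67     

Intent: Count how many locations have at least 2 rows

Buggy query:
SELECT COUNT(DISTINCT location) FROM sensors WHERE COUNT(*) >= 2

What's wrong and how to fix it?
Bug: WHERE filters individual rows, not groups, so a group-level COUNT is invalid there

Fix: Group first with HAVING COUNT(*) >= 2, then COUNT the resulting groups

Corrected query:
SELECT COUNT(*) FROM (SELECT location FROM sensors GROUP BY location HAVING COUNT(*) >= 2)

Result:
COUNT(*)
--------
2       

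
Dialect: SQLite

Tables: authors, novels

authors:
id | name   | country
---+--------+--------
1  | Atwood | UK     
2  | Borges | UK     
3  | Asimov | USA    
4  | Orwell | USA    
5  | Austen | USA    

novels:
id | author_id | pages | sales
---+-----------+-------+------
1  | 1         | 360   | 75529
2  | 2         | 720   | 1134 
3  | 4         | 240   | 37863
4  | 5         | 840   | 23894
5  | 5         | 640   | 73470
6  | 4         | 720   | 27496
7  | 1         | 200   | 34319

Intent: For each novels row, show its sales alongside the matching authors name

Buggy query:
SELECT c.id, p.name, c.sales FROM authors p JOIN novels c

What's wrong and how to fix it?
Bug: Missing join condition: each novels row is matched to all authors rows instead of just its own

Fix: Add ON c.author_id = p.id to the JOIN

Corrected query:
SELECT c.id, p.name, c.sales FROM authors p JOIN novels c ON c.author_id = p.id

Result:
id | name   | sales
---+--------+------
1  | Atwood | 75529
2  | Borges | 1134 
3  | Orwell | 37863
4  | Austen | 23894
5  | Austen | 73470
6  | Orwell | 27496
7  | Atwood | 34319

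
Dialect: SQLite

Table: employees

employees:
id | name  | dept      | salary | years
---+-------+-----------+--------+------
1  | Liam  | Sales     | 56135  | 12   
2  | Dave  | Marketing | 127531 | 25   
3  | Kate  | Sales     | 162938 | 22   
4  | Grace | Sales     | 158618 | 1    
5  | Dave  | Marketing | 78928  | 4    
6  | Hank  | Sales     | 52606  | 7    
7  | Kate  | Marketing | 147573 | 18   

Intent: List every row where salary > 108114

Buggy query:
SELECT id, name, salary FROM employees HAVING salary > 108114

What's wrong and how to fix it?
Bug: This is a non-aggregate query (no GROUP BY, no aggregates), so in SQLite the HAVING clause is invalid here; a row-level condition belongs in WHERE

Fix: Replace HAVING with WHERE since the condition applies to individual rows

Corrected query:
SELECT id, name, salary FROM employees WHERE salary > 108114

Result:
id | name  | salary
---+-------+-------
2  | Dave  | 127531
3  | Kate  | 162938
4  | Grace | 158618
7  | Kate  | 147573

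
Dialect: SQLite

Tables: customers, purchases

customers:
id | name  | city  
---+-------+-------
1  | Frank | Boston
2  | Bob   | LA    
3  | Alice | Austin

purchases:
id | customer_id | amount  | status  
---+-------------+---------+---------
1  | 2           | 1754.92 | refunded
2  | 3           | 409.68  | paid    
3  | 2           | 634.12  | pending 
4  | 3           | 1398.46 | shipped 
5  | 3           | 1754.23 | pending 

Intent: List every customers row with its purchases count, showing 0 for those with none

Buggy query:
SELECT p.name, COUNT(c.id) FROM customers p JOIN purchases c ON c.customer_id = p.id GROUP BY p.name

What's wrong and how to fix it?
Bug: An inner join excludes parents with zero children

Fix: Switch to LEFT JOIN to retain unmatched parent rows

Corrected query:
SELECT p.name, COUNT(c.id) FROM customers p LEFT JOIN purchases c ON c.customer_id = p.id GROUP BY p.name

Result:
name  | COUNT(c.id)
------+------------
Alice | 3          
Bob   | 2          
Frank | 0          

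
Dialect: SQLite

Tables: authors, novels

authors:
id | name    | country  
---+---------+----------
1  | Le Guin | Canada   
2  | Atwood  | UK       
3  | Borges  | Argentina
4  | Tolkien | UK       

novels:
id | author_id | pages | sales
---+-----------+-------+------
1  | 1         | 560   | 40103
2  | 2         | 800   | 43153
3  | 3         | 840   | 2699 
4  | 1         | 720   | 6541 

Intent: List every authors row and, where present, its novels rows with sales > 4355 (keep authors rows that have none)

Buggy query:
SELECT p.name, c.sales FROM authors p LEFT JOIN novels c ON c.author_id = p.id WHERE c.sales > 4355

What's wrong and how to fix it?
Bug: Filtering c.sales in WHERE discards the NULL rows produced by LEFT JOIN, turning it into an inner join

Fix: Put 'c.sales > 4355' in the JOIN's ON clause instead of WHERE

Corrected query:
SELECT p.name, c.sales FROM authors p LEFT JOIN novels c ON c.author_id = p.id AND c.sales > 4355

Result:
name    | sales
--------+------
Le Guin | 6541 
Le Guin | 40103
Atwood  | 43153
Borges  | NULL 
Tolkien | NULL 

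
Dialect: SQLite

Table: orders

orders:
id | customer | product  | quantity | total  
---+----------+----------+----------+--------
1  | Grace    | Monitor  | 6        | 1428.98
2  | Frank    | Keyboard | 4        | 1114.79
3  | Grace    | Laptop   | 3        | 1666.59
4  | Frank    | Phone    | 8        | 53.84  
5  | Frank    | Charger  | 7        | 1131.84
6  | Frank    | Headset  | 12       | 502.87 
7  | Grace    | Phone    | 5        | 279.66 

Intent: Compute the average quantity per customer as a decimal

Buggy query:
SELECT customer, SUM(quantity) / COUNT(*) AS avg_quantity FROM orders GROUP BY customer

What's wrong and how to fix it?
Bug: Both operands are integers, so '/' performs integer division and truncates

Fix: Multiply by 1.0 (or CAST to REAL) to force floating-point division

Corrected query:
SELECT customer, SUM(quantity) * 1.0 / COUNT(*) AS avg_quantity FROM orders GROUP BY customer

Result:
customer | avg_quantity
---------+-------------
Frank    | 7.75        
Grace    | 4.666667    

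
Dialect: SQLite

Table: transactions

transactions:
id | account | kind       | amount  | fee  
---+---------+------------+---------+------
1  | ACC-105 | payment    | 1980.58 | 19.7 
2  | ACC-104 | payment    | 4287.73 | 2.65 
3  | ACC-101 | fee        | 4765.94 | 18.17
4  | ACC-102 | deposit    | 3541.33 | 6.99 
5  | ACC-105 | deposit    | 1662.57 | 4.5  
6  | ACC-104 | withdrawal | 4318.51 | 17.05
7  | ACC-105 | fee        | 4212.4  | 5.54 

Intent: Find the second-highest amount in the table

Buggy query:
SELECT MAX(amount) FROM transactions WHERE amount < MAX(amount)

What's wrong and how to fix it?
Bug: MAX(amount) on the right of the comparison is an aggregate-in-WHERE error

Fix: Compute the overall MAX in a subquery, then take MAX of rows below it

Corrected query:
SELECT MAX(amount) FROM transactions WHERE amount < (SELECT MAX(amount) FROM transactions)

Result:
MAX(amount)
-----------
4318.51    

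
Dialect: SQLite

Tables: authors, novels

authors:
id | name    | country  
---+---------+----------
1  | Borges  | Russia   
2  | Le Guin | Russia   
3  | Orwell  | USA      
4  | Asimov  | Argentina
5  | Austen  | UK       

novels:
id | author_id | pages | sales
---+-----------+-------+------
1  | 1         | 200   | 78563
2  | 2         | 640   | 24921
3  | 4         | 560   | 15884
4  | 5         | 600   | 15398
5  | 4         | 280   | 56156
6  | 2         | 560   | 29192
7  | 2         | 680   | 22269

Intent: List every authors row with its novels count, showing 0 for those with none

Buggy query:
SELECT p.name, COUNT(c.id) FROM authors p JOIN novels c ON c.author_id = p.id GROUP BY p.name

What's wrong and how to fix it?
Bug: INNER JOIN drops authors rows that have no matching novels rows

Fix: Switch to LEFT JOIN to retain unmatched parent rows

Corrected query:
SELECT p.name, COUNT(c.id) FROM authors p LEFT JOIN novels c ON c.author_id = p.id GROUP BY p.name

Result:
name    | COUNT(c.id)
--------+------------
Asimov  | 2          
Austen  | 1          
Borges  | 1          
Le Guin | 3          
Orwell  | 0          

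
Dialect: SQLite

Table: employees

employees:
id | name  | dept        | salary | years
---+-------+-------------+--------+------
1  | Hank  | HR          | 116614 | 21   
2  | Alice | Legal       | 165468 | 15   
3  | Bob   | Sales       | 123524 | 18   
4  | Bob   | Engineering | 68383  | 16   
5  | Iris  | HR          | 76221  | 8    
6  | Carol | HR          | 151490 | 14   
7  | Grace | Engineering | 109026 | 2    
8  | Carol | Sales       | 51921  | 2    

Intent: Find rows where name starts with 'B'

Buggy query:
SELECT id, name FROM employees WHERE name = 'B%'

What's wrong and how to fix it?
Bug: '=' compares the literal string including the % character; pattern matching needs LIKE

Fix: Replace '=' with LIKE so 'B%' is treated as a pattern

Corrected query:
SELECT id, name FROM employees WHERE name LIKE 'B%'

Result:
id | name
---+-----
3  | Bob 
4  | Bob 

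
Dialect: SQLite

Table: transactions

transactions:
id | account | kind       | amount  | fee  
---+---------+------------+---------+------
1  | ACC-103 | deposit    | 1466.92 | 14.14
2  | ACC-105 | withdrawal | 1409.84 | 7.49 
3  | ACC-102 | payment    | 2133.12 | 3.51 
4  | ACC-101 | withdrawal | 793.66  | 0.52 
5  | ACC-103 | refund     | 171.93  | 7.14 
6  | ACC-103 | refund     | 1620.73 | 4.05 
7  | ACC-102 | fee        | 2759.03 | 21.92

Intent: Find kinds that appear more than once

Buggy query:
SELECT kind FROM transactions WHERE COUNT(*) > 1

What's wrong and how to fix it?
Bug: COUNT(*) is an aggregate and cannot be used in WHERE

Fix: GROUP BY kind, then filter groups with HAVING COUNT(*) > 1

Corrected query:
SELECT kind FROM transactions GROUP BY kind HAVING COUNT(*) > 1

Result:
kind      
----------
refund    
withdrawal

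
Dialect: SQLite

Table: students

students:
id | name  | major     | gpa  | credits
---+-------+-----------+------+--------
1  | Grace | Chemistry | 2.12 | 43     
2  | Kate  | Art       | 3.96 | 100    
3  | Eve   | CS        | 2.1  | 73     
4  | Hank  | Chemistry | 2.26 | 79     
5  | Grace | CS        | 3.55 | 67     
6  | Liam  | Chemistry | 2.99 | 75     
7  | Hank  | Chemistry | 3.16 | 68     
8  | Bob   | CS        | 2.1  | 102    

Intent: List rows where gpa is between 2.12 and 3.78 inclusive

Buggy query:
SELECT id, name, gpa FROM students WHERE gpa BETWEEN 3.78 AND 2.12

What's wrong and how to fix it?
Bug: The bounds are reversed; BETWEEN a AND b requires a <= b to match anything

Fix: Swap the bounds so the smaller value comes first

Corrected query:
SELECT id, name, gpa FROM students WHERE gpa BETWEEN 2.12 AND 3.78

Result:
id | name  | gpa 
---+-------+-----
1  | Grace | 2.12
4  | Hank  | 2.26
5  | Grace | 3.55
6  | Liam  | 2.99
7  | Hank  | 3.16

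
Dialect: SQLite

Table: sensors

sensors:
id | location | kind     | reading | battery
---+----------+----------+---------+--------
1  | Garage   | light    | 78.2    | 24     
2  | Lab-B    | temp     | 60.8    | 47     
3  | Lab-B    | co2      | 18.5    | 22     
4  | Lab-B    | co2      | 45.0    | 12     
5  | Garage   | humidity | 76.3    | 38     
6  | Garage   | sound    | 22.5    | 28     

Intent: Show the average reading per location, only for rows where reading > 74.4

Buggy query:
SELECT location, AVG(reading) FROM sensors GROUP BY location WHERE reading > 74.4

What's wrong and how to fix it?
Bug: Row-level WHERE must come before GROUP BY in the clause order

Fix: Place WHERE between FROM and GROUP BY

Corrected query:
SELECT location, AVG(reading) FROM sensors WHERE reading > 74.4 GROUP BY location

Result:
location | AVG(reading)
---------+-------------
Garage   | 77.25       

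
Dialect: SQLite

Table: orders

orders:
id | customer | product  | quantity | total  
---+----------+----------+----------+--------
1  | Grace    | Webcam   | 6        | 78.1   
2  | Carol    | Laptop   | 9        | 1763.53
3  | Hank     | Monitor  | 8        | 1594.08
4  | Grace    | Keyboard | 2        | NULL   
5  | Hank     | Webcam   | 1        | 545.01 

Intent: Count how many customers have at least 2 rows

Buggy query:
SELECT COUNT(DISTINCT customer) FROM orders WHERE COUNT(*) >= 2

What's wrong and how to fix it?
Bug: COUNT(*) cannot appear in WHERE; the per-group count doesn't exist yet

Fix: Group first with HAVING COUNT(*) >= 2, then COUNT the resulting groups

Corrected query:
SELECT COUNT(*) FROM (SELECT customer FROM orders GROUP BY customer HAVING COUNT(*) >= 2)

Result:
COUNT(*)
--------
2       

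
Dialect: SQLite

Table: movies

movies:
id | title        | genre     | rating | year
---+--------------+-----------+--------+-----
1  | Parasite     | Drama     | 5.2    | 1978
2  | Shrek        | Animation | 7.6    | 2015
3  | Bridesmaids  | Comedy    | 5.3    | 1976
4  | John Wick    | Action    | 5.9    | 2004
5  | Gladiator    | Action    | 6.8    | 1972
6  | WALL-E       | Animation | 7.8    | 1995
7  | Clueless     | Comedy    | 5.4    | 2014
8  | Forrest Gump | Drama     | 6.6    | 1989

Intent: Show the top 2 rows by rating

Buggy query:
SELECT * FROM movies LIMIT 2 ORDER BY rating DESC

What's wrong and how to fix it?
Bug: LIMIT must come after ORDER BY

Fix: Swap the clauses: ORDER BY first, then LIMIT

Corrected query:
SELECT * FROM movies ORDER BY rating DESC LIMIT 2

Result:
id | title  | genre     | rating | year
---+--------+-----------+--------+-----
6  | WALL-E | Animation | 7.8    | 1995
2  | Shrek  | Animation | 7.6    | 2015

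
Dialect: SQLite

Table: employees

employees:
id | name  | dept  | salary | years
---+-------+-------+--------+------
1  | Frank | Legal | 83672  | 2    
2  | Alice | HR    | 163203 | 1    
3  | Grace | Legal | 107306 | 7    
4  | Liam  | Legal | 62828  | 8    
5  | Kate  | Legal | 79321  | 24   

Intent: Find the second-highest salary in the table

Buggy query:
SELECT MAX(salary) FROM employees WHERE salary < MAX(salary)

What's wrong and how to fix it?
Bug: The inner MAX is an aggregate inside WHERE, which is not allowed

Fix: Put the inner MAX in a scalar subquery

Corrected query:
SELECT MAX(salary) FROM employees WHERE salary < (SELECT MAX(salary) FROM employees)

Result:
MAX(salary)
-----------
107306     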